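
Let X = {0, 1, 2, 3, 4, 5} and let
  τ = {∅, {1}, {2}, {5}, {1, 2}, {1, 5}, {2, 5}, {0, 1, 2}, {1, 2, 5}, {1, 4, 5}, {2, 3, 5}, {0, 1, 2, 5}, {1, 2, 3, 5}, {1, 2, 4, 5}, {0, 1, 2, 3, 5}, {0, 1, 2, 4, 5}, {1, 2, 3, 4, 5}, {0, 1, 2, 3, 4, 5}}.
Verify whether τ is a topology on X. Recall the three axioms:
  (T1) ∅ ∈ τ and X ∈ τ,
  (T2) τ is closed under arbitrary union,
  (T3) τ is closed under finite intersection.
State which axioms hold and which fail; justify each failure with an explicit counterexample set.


τ IS a topology on X.

Axiom (T1): ∅ ∈ τ? Yes; X ∈ τ? Yes.
Axiom (T2/T3): check pairwise unions and intersections of members of τ.
All pairwise intersections and unions checked — each lies in τ. Therefore τ satisfies (T1), (T2), (T3): it IS a topology on X.


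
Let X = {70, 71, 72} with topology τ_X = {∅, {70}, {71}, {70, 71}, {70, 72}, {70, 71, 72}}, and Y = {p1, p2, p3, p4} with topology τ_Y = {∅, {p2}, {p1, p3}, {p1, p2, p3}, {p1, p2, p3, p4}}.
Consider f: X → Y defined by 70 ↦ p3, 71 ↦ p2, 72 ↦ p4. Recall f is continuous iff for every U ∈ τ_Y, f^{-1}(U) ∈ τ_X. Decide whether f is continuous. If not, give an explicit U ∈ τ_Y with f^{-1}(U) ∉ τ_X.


f IS continuous.

Compute f^{-1}(U) for each U ∈ τ_Y:
  U = ∅: f^{-1}(U) = ∅ ∈ τ_X ✓.
  U = {p2}: f^{-1}(U) = {71} ∈ τ_X ✓.
  U = {p1, p3}: f^{-1}(U) = {70} ∈ τ_X ✓.
  U = {p1, p2, p3}: f^{-1}(U) = {70, 71} ∈ τ_X ✓.
  U = {p1, p2, p3, p4}: f^{-1}(U) = {70, 71, 72} ∈ τ_X ✓.
Every preimage lies in τ_X, so f IS continuous.


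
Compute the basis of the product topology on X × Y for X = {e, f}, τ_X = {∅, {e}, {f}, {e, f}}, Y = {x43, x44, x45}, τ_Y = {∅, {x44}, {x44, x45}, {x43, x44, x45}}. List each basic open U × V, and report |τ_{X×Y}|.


Basis B = {∅ × ∅, {e} × {x44}, {f} × {x44}, {e} × {x44, x45}, {e, f} × {x44}, {f} × {x44, x45}, {e} × {x43, x44, x45}, {f} × {x43, x44, x45}, {e, f} × {x44, x45}, {e, f} × {x43, x44, x45}}; |τ_{X×Y}| = 16.

Enumerate products U × V with U ∈ τ_X, V ∈ τ_Y (deduplicated):
  ∅ × ∅ = {} (∅)
  {e} × {x44} = {(e,x44)}
  {f} × {x44} = {(f,x44)}
  {e} × {x44, x45} = {(e,x44), (e,x45)}
  {e, f} × {x44} = {(e,x44), (f,x44)}
  {f} × {x44, x45} = {(f,x44), (f,x45)}
  {e} × {x43, x44, x45} = {(e,x43), (e,x44), (e,x45)}
  {f} × {x43, x44, x45} = {(f,x43), (f,x44), (f,x45)}
  {e, f} × {x44, x45} = {(e,x44), (e,x45), (f,x44), (f,x45)}
  {e, f} × {x43, x44, x45} = {(e,x43), (e,x44), (e,x45), (f,x43), (f,x44), (f,x45)}
These 10 distinct sets form the basis B.
Close under arbitrary unions to get τ_{X×Y}; counting gives |τ_{X×Y}| = 16.


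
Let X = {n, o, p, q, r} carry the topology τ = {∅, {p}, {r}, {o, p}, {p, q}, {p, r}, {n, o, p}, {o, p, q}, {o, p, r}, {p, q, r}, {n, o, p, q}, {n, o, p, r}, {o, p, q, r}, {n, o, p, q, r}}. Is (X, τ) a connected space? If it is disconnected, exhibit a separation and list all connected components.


(X, τ) is disconnected; components = [{r}, {n, o, p, q}].

Find clopen sets (U ∈ τ with X ∖ U ∈ τ):
  U = ∅, X ∖ U = {n, o, p, q, r} — both open, so U is clopen.
  U = {r}, X ∖ U = {n, o, p, q} — both open, so U is clopen.
  U = {n, o, p, q}, X ∖ U = {r} — both open, so U is clopen.
  U = {n, o, p, q, r}, X ∖ U = ∅ — both open, so U is clopen.
Nontrivial clopen(s) exist: e.g. {r}. So (X, τ) is disconnected.
Compute connected components by grouping points that agree on all clopens:
  component: {r}
  component: {n, o, p, q}


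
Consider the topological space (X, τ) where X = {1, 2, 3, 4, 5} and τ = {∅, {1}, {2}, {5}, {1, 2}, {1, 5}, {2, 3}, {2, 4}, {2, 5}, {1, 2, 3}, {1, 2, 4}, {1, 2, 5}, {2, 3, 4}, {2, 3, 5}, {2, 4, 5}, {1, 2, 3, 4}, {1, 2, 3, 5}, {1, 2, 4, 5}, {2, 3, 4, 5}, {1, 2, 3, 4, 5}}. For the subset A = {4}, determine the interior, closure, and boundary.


int(A) = ∅, cl(A) = {4}, ∂A = {4}.

Closed sets in (X, τ) are complements of opens:
  closed(X, τ) = {∅, {1}, {3}, {4}, {5}, {1, 3}, {1, 4}, {1, 5}, {3, 4}, {3, 5}, {4, 5}, {1, 3, 4}, {1, 3, 5}, {1, 4, 5}, {2, 3, 4}, {3, 4, 5}, {1, 2, 3, 4}, {1, 3, 4, 5}, {2, 3, 4, 5}, {1, 2, 3, 4, 5}}.
int(A) = ⋃ {U ∈ τ : U ⊆ A}. Opens contained in A: ∅.
Taking the union of these: int(A) = ∅.
cl(A) = ⋂ {C closed : A ⊆ C}. Closed sets containing A: {4}, {1, 4}, {3, 4}, {4, 5}, {1, 3, 4}, {1, 4, 5}, {2, 3, 4}, {3, 4, 5}, {1, 2, 3, 4}, {1, 3, 4, 5}, {2, 3, 4, 5}, {1, 2, 3, 4, 5}.
Intersecting these: cl(A) = {4}.
∂A = cl(A) ∖ int(A) = {4} ∖ ∅ = {4}.


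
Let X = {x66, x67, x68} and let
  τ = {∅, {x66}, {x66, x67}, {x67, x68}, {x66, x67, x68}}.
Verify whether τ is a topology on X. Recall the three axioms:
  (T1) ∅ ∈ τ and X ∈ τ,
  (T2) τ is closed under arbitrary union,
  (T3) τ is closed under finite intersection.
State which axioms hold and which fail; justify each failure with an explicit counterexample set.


τ is NOT a topology on X.

Axiom (T1): ∅ ∈ τ? Yes; X ∈ τ? Yes.
Axiom (T2/T3): check pairwise unions and intersections of members of τ.
Counterexample for (T3): {x66, x67} ∩ {x67, x68} = {x67} ∉ τ. Therefore τ is NOT a topology.


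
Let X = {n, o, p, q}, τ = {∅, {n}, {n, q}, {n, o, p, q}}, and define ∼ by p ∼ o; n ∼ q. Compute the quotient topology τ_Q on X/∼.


X/∼ = {[n=q], [o=p]}; |τ_Q| = 3.

Equivalence classes: [n=q], [o=p].
Quotient map π: X → X/∼ sends n ↦ [n=q], o ↦ [o=p], p ↦ [o=p], q ↦ [n=q].
For each subset V ⊆ X/∼, compute π^{-1}(V) ⊆ X and check whether π^{-1}(V) ∈ τ. V is open in τ_Q iff π^{-1}(V) ∈ τ.
  V = {}: π^{-1}(V) = ∅ ∈ τ ✓.
  V = {[n=q]}: π^{-1}(V) = {n, q} ∈ τ ✓.
  V = {[o=p]}: π^{-1}(V) = {o, p} ∉ τ ✗.
  V = {[n=q], [o=p]}: π^{-1}(V) = {n, o, p, q} ∈ τ ✓.
Open sets in the quotient: τ_Q = {{}, {[n=q]}, {[n=q], [o=p]}} (3 elements).


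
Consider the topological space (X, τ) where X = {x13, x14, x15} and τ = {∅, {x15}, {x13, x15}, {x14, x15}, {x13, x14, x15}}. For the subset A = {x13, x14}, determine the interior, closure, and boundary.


int(A) = ∅, cl(A) = {x13, x14}, ∂A = {x13, x14}.

Closed sets in (X, τ) are complements of opens:
  closed(X, τ) = {∅, {x13}, {x14}, {x13, x14}, {x13, x14, x15}}.
int(A) = ⋃ {U ∈ τ : U ⊆ A}. Opens contained in A: ∅.
Taking the union of these: int(A) = ∅.
cl(A) = ⋂ {C closed : A ⊆ C}. Closed sets containing A: {x13, x14}, {x13, x14, x15}.
Intersecting these: cl(A) = {x13, x14}.
∂A = cl(A) ∖ int(A) = {x13, x14} ∖ ∅ = {x13, x14}.


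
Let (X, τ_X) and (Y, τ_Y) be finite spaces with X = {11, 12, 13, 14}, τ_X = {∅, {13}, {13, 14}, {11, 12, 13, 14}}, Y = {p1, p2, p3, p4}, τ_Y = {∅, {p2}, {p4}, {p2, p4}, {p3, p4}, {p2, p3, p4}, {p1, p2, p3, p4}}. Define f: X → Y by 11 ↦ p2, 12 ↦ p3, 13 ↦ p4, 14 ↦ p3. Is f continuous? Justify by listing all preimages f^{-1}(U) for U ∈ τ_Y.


f is NOT continuous.

Compute f^{-1}(U) for each U ∈ τ_Y:
  U = ∅: f^{-1}(U) = ∅ ∈ τ_X ✓.
  U = {p2}: f^{-1}(U) = {11} ∉ τ_X ✗.
  U = {p4}: f^{-1}(U) = {13} ∈ τ_X ✓.
  U = {p2, p4}: f^{-1}(U) = {11, 13} ∉ τ_X ✗.
  U = {p3, p4}: f^{-1}(U) = {12, 13, 14} ∉ τ_X ✗.
  U = {p2, p3, p4}: f^{-1}(U) = {11, 12, 13, 14} ∈ τ_X ✓.
  U = {p1, p2, p3, p4}: f^{-1}(U) = {11, 12, 13, 14} ∈ τ_X ✓.
Found U = {p2} with f^{-1}(U) = {11} not in τ_X. Therefore f is NOT continuous.


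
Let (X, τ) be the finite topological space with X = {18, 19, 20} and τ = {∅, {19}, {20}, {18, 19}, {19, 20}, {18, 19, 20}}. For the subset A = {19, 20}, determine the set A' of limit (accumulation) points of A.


A' = {18}

For each x ∈ X, list the open sets U ∈ τ with x ∈ U, then check whether U ∩ (A ∖ {x}) ≠ ∅ for every such U.
  x = 18: opens ∋ x are {18, 19}, {18, 19, 20}; each meets A ∖ {18}, so x IS a limit point.
  x = 19: open {19} ∋ x has {19} ∩ (A ∖ {19}) = ∅, so x is NOT a limit point.
  x = 20: open {20} ∋ x has {20} ∩ (A ∖ {20}) = ∅, so x is NOT a limit point.
Collecting: A' = {18}.


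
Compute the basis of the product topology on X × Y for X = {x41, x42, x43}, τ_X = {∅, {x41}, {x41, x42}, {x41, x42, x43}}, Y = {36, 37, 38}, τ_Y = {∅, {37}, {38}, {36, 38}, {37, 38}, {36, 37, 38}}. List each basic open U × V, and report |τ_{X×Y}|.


Basis B = {∅ × ∅, {x41} × {37}, {x41} × {38}, {x41} × {36, 38}, {x41} × {37, 38}, {x41, x42} × {37}, {x41, x42} × {38}, {x41} × {36, 37, 38}, {x41, x42, x43} × {37}, {x41, x42, x43} × {38}, {x41, x42} × {36, 38}, {x41, x42} × {37, 38}, {x41, x42} × {36, 37, 38}, {x41, x42, x43} × {36, 38}, {x41, x42, x43} × {37, 38}, {x41, x42, x43} × {36, 37, 38}}; |τ_{X×Y}| = 40.

Enumerate products U × V with U ∈ τ_X, V ∈ τ_Y (deduplicated):
  ∅ × ∅ = {} (∅)
  {x41} × {37} = {(x41,37)}
  {x41} × {38} = {(x41,38)}
  {x41} × {36, 38} = {(x41,36), (x41,38)}
  {x41} × {37, 38} = {(x41,37), (x41,38)}
  {x41, x42} × {37} = {(x41,37), (x42,37)}
  {x41, x42} × {38} = {(x41,38), (x42,38)}
  {x41} × {36, 37, 38} = {(x41,36), (x41,37), (x41,38)}
  {x41, x42, x43} × {37} = {(x41,37), (x42,37), (x43,37)}
  {x41, x42, x43} × {38} = {(x41,38), (x42,38), (x43,38)}
  {x41, x42} × {36, 38} = {(x41,36), (x41,38), (x42,36), (x42,38)}
  {x41, x42} × {37, 38} = {(x41,37), (x41,38), (x42,37), (x42,38)}
  {x41, x42} × {36, 37, 38} = {(x41,36), (x41,37), (x41,38), (x42,36), (x42,37), (x42,38)}
  {x41, x42, x43} × {36, 38} = {(x41,36), (x41,38), (x42,36), (x42,38), (x43,36), (x43,38)}
  {x41, x42, x43} × {37, 38} = {(x41,37), (x41,38), (x42,37), (x42,38), (x43,37), (x43,38)}
  {x41, x42, x43} × {36, 37, 38} = {(x41,36), (x41,37), (x41,38), (x42,36), (x42,37), (x42,38), (x43,36), (x43,37), (x43,38)}
These 16 distinct sets form the basis B.
Close under arbitrary unions to get τ_{X×Y}; counting gives |τ_{X×Y}| = 40.


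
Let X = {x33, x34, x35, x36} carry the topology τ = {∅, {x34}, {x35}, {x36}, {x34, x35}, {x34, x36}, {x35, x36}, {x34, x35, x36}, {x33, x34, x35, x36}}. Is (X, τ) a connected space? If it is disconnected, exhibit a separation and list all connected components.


(X, τ) is connected.

Find clopen sets (U ∈ τ with X ∖ U ∈ τ):
  U = ∅, X ∖ U = {x33, x34, x35, x36} — both open, so U is clopen.
  U = {x33, x34, x35, x36}, X ∖ U = ∅ — both open, so U is clopen.
Only trivial clopens (∅ and X) exist, so (X, τ) is connected.
Compute connected components by grouping points that agree on all clopens:
  component: {x33, x34, x35, x36}


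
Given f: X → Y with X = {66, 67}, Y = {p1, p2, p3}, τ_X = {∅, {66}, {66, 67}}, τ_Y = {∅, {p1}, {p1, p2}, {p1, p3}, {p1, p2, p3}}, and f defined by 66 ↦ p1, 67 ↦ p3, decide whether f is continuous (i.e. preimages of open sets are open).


f IS continuous.

Compute f^{-1}(U) for each U ∈ τ_Y:
  U = ∅: f^{-1}(U) = ∅ ∈ τ_X ✓.
  U = {p1}: f^{-1}(U) = {66} ∈ τ_X ✓.
  U = {p1, p2}: f^{-1}(U) = {66} ∈ τ_X ✓.
  U = {p1, p3}: f^{-1}(U) = {66, 67} ∈ τ_X ✓.
  U = {p1, p2, p3}: f^{-1}(U) = {66, 67} ∈ τ_X ✓.
Every preimage lies in τ_X, so f IS continuous.


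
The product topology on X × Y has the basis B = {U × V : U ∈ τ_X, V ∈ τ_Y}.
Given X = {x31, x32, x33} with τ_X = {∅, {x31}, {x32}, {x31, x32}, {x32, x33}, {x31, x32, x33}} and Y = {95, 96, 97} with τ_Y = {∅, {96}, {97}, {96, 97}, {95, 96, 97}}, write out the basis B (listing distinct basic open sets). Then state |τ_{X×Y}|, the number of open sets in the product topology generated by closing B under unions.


Basis B = {∅ × ∅, {x31} × {96}, {x31} × {97}, {x32} × {96}, {x32} × {97}, {x31} × {96, 97}, {x31, x32} × {96}, {x31, x32} × {97}, {x32} × {96, 97}, {x32, x33} × {96}, {x32, x33} × {97}, {x31} × {95, 96, 97}, {x31, x32, x33} × {96}, {x31, x32, x33} × {97}, {x32} × {95, 96, 97}, {x31, x32} × {96, 97}, {x32, x33} × {96, 97}, {x31, x32} × {95, 96, 97}, {x31, x32, x33} × {96, 97}, {x32, x33} × {95, 96, 97}, {x31, x32, x33} × {95, 96, 97}}; |τ_{X×Y}| = 70.

Enumerate products U × V with U ∈ τ_X, V ∈ τ_Y (deduplicated):
  ∅ × ∅ = {} (∅)
  {x31} × {96} = {(x31,96)}
  {x31} × {97} = {(x31,97)}
  {x32} × {96} = {(x32,96)}
  {x32} × {97} = {(x32,97)}
  {x31} × {96, 97} = {(x31,96), (x31,97)}
  {x31, x32} × {96} = {(x31,96), (x32,96)}
  {x31, x32} × {97} = {(x31,97), (x32,97)}
  {x32} × {96, 97} = {(x32,96), (x32,97)}
  {x32, x33} × {96} = {(x32,96), (x33,96)}
  {x32, x33} × {97} = {(x32,97), (x33,97)}
  {x31} × {95, 96, 97} = {(x31,95), (x31,96), (x31,97)}
  {x31, x32, x33} × {96} = {(x31,96), (x32,96), (x33,96)}
  {x31, x32, x33} × {97} = {(x31,97), (x32,97), (x33,97)}
  {x32} × {95, 96, 97} = {(x32,95), (x32,96), (x32,97)}
  {x31, x32} × {96, 97} = {(x31,96), (x31,97), (x32,96), (x32,97)}
  {x32, x33} × {96, 97} = {(x32,96), (x32,97), (x33,96), (x33,97)}
  {x31, x32} × {95, 96, 97} = {(x31,95), (x31,96), (x31,97), (x32,95), (x32,96), (x32,97)}
  {x31, x32, x33} × {96, 97} = {(x31,96), (x31,97), (x32,96), (x32,97), (x33,96), (x33,97)}
  {x32, x33} × {95, 96, 97} = {(x32,95), (x32,96), (x32,97), (x33,95), (x33,96), (x33,97)}
  {x31, x32, x33} × {95, 96, 97} = {(x31,95), (x31,96), (x31,97), (x32,95), (x32,96), (x32,97), (x33,95), (x33,96), (x33,97)}
These 21 distinct sets form the basis B.
Close under arbitrary unions to get τ_{X×Y}; counting gives |τ_{X×Y}| = 70.


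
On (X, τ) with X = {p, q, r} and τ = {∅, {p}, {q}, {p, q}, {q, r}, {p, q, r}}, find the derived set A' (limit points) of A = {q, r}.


A' = {r}

For each x ∈ X, list the open sets U ∈ τ with x ∈ U, then check whether U ∩ (A ∖ {x}) ≠ ∅ for every such U.
  x = p: open {p} ∋ x has {p} ∩ (A ∖ {p}) = ∅, so x is NOT a limit point.
  x = q: open {q} ∋ x has {q} ∩ (A ∖ {q}) = ∅, so x is NOT a limit point.
  x = r: opens ∋ x are {q, r}, {p, q, r}; each meets A ∖ {r}, so x IS a limit point.
Collecting: A' = {r}.


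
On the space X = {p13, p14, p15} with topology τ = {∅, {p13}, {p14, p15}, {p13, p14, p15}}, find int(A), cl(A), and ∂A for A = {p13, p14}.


int(A) = {p13}, cl(A) = {p13, p14, p15}, ∂A = {p14, p15}.

Closed sets in (X, τ) are complements of opens:
  closed(X, τ) = {∅, {p13}, {p14, p15}, {p13, p14, p15}}.
int(A) = ⋃ {U ∈ τ : U ⊆ A}. Opens contained in A: ∅, {p13}.
Taking the union of these: int(A) = {p13}.
cl(A) = ⋂ {C closed : A ⊆ C}. Closed sets containing A: {p13, p14, p15}.
Intersecting these: cl(A) = {p13, p14, p15}.
∂A = cl(A) ∖ int(A) = {p13, p14, p15} ∖ {p13} = {p14, p15}.


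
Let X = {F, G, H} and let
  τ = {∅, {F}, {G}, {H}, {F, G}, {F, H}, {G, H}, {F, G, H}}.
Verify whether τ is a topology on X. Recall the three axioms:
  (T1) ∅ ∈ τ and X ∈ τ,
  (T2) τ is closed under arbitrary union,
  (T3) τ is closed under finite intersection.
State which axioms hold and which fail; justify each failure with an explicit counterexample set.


τ IS a topology on X.

Axiom (T1): ∅ ∈ τ? Yes; X ∈ τ? Yes.
Axiom (T2/T3): check pairwise unions and intersections of members of τ.
All pairwise intersections and unions checked — each lies in τ. Therefore τ satisfies (T1), (T2), (T3): it IS a topology on X.


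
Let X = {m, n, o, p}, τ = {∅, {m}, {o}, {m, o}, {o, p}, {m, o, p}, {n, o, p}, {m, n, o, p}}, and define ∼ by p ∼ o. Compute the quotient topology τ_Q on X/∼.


X/∼ = {[m], [n], [o=p]}; |τ_Q| = 6.

Equivalence classes: [m], [n], [o=p].
Quotient map π: X → X/∼ sends m ↦ [m], n ↦ [n], o ↦ [o=p], p ↦ [o=p].
For each subset V ⊆ X/∼, compute π^{-1}(V) ⊆ X and check whether π^{-1}(V) ∈ τ. V is open in τ_Q iff π^{-1}(V) ∈ τ.
  V = {}: π^{-1}(V) = ∅ ∈ τ ✓.
  V = {[m]}: π^{-1}(V) = {m} ∈ τ ✓.
  V = {[n]}: π^{-1}(V) = {n} ∉ τ ✗.
  V = {[m], [n]}: π^{-1}(V) = {m, n} ∉ τ ✗.
  V = {[o=p]}: π^{-1}(V) = {o, p} ∈ τ ✓.
  V = {[m], [o=p]}: π^{-1}(V) = {m, o, p} ∈ τ ✓.
  V = {[n], [o=p]}: π^{-1}(V) = {n, o, p} ∈ τ ✓.
  V = {[m], [n], [o=p]}: π^{-1}(V) = {m, n, o, p} ∈ τ ✓.
Open sets in the quotient: τ_Q = {{}, {[m]}, {[o=p]}, {[m], [o=p]}, {[n], [o=p]}, {[m], [n], [o=p]}} (6 elements).


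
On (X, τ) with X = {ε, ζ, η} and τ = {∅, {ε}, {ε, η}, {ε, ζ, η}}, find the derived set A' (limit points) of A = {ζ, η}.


A' = {ζ}

For each x ∈ X, list the open sets U ∈ τ with x ∈ U, then check whether U ∩ (A ∖ {x}) ≠ ∅ for every such U.
  x = ε: open {ε} ∋ x has {ε} ∩ (A ∖ {ε}) = ∅, so x is NOT a limit point.
  x = ζ: opens ∋ x are {ε, ζ, η}; each meets A ∖ {ζ}, so x IS a limit point.
  x = η: open {ε, η} ∋ x has {ε, η} ∩ (A ∖ {η}) = ∅, so x is NOT a limit point.
Collecting: A' = {ζ}.


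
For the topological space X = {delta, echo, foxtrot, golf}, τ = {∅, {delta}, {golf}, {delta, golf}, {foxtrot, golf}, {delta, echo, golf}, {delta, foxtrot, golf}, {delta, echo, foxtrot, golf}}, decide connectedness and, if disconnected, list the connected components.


(X, τ) is connected.

Find clopen sets (U ∈ τ with X ∖ U ∈ τ):
  U = ∅, X ∖ U = {delta, echo, foxtrot, golf} — both open, so U is clopen.
  U = {delta, echo, foxtrot, golf}, X ∖ U = ∅ — both open, so U is clopen.
Only trivial clopens (∅ and X) exist, so (X, τ) is connected.
Compute connected components by grouping points that agree on all clopens:
  component: {delta, echo, foxtrot, golf}


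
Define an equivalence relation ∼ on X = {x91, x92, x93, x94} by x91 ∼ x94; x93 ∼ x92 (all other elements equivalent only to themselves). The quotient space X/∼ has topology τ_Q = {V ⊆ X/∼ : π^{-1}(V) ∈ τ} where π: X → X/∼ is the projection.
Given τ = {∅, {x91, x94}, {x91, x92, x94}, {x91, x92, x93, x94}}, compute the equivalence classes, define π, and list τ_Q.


X/∼ = {[x91=x94], [x92=x93]}; |τ_Q| = 3.

Equivalence classes: [x91=x94], [x92=x93].
Quotient map π: X → X/∼ sends x91 ↦ [x91=x94], x92 ↦ [x92=x93], x93 ↦ [x92=x93], x94 ↦ [x91=x94].
For each subset V ⊆ X/∼, compute π^{-1}(V) ⊆ X and check whether π^{-1}(V) ∈ τ. V is open in τ_Q iff π^{-1}(V) ∈ τ.
  V = {}: π^{-1}(V) = ∅ ∈ τ ✓.
  V = {[x91=x94]}: π^{-1}(V) = {x91, x94} ∈ τ ✓.
  V = {[x92=x93]}: π^{-1}(V) = {x92, x93} ∉ τ ✗.
  V = {[x91=x94], [x92=x93]}: π^{-1}(V) = {x91, x92, x93, x94} ∈ τ ✓.
Open sets in the quotient: τ_Q = {{}, {[x91=x94]}, {[x91=x94], [x92=x93]}} (3 elements).


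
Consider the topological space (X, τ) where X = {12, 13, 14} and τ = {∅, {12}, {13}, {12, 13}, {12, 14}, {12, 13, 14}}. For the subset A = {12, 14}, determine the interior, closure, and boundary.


int(A) = {12, 14}, cl(A) = {12, 14}, ∂A = ∅.

Closed sets in (X, τ) are complements of opens:
  closed(X, τ) = {∅, {13}, {14}, {12, 14}, {13, 14}, {12, 13, 14}}.
int(A) = ⋃ {U ∈ τ : U ⊆ A}. Opens contained in A: ∅, {12}, {12, 14}.
Taking the union of these: int(A) = {12, 14}.
cl(A) = ⋂ {C closed : A ⊆ C}. Closed sets containing A: {12, 14}, {12, 13, 14}.
Intersecting these: cl(A) = {12, 14}.
∂A = cl(A) ∖ int(A) = {12, 14} ∖ {12, 14} = ∅.


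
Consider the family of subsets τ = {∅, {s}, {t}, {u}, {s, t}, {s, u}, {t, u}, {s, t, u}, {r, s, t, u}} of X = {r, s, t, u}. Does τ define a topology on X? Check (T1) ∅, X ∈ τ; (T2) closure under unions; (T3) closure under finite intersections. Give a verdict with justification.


τ IS a topology on X.

Axiom (T1): ∅ ∈ τ? Yes; X ∈ τ? Yes.
Axiom (T2/T3): check pairwise unions and intersections of members of τ.
All pairwise intersections and unions checked — each lies in τ. Therefore τ satisfies (T1), (T2), (T3): it IS a topology on X.


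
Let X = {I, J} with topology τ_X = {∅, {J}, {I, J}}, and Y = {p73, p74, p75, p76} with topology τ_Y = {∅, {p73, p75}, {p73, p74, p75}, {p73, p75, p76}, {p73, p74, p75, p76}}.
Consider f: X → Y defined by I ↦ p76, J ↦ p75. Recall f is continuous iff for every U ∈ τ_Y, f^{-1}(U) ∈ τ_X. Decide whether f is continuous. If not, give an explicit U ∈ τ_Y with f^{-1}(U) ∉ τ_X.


f IS continuous.

Compute f^{-1}(U) for each U ∈ τ_Y:
  U = ∅: f^{-1}(U) = ∅ ∈ τ_X ✓.
  U = {p73, p75}: f^{-1}(U) = {J} ∈ τ_X ✓.
  U = {p73, p74, p75}: f^{-1}(U) = {J} ∈ τ_X ✓.
  U = {p73, p75, p76}: f^{-1}(U) = {I, J} ∈ τ_X ✓.
  U = {p73, p74, p75, p76}: f^{-1}(U) = {I, J} ∈ τ_X ✓.
Every preimage lies in τ_X, so f IS continuous.


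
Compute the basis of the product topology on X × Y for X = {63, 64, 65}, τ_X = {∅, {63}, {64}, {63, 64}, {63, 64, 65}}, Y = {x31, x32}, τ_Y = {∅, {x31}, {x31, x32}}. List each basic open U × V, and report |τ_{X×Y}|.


Basis B = {∅ × ∅, {63} × {x31}, {64} × {x31}, {63} × {x31, x32}, {63, 64} × {x31}, {64} × {x31, x32}, {63, 64, 65} × {x31}, {63, 64} × {x31, x32}, {63, 64, 65} × {x31, x32}}; |τ_{X×Y}| = 14.

Enumerate products U × V with U ∈ τ_X, V ∈ τ_Y (deduplicated):
  ∅ × ∅ = {} (∅)
  {63} × {x31} = {(63,x31)}
  {64} × {x31} = {(64,x31)}
  {63} × {x31, x32} = {(63,x31), (63,x32)}
  {63, 64} × {x31} = {(63,x31), (64,x31)}
  {64} × {x31, x32} = {(64,x31), (64,x32)}
  {63, 64, 65} × {x31} = {(63,x31), (64,x31), (65,x31)}
  {63, 64} × {x31, x32} = {(63,x31), (63,x32), (64,x31), (64,x32)}
  {63, 64, 65} × {x31, x32} = {(63,x31), (63,x32), (64,x31), (64,x32), (65,x31), (65,x32)}
These 9 distinct sets form the basis B.
Close under arbitrary unions to get τ_{X×Y}; counting gives |τ_{X×Y}| = 14.


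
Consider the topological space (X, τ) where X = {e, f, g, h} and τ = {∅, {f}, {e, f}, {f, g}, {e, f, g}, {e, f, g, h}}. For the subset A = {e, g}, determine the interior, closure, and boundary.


int(A) = ∅, cl(A) = {e, g, h}, ∂A = {e, g, h}.

Closed sets in (X, τ) are complements of opens:
  closed(X, τ) = {∅, {h}, {e, h}, {g, h}, {e, g, h}, {e, f, g, h}}.
int(A) = ⋃ {U ∈ τ : U ⊆ A}. Opens contained in A: ∅.
Taking the union of these: int(A) = ∅.
cl(A) = ⋂ {C closed : A ⊆ C}. Closed sets containing A: {e, g, h}, {e, f, g, h}.
Intersecting these: cl(A) = {e, g, h}.
∂A = cl(A) ∖ int(A) = {e, g, h} ∖ ∅ = {e, g, h}.


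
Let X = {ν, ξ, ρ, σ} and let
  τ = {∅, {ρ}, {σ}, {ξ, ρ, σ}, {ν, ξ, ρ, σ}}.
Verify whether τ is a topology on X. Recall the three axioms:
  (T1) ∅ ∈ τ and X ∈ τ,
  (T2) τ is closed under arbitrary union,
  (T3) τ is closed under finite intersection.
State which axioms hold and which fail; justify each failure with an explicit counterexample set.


τ is NOT a topology on X.

Axiom (T1): ∅ ∈ τ? Yes; X ∈ τ? Yes.
Axiom (T2/T3): check pairwise unions and intersections of members of τ.
Counterexample for (T2): {ρ} ∪ {σ} = {ρ, σ} ∉ τ. Therefore τ is NOT a topology.


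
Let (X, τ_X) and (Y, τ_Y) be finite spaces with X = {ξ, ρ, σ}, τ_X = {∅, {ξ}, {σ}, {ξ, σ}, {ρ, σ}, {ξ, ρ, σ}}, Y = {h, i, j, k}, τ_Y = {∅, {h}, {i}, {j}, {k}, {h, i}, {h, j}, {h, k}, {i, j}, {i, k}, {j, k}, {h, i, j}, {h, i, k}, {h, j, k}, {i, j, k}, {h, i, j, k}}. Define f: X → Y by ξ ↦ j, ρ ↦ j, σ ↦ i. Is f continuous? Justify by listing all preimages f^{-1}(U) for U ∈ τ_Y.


f is NOT continuous.

Compute f^{-1}(U) for each U ∈ τ_Y:
  U = ∅: f^{-1}(U) = ∅ ∈ τ_X ✓.
  U = {h}: f^{-1}(U) = ∅ ∈ τ_X ✓.
  U = {i}: f^{-1}(U) = {σ} ∈ τ_X ✓.
  U = {j}: f^{-1}(U) = {ξ, ρ} ∉ τ_X ✗.
  U = {k}: f^{-1}(U) = ∅ ∈ τ_X ✓.
  U = {h, i}: f^{-1}(U) = {σ} ∈ τ_X ✓.
  U = {h, j}: f^{-1}(U) = {ξ, ρ} ∉ τ_X ✗.
  U = {h, k}: f^{-1}(U) = ∅ ∈ τ_X ✓.
  U = {i, j}: f^{-1}(U) = {ξ, ρ, σ} ∈ τ_X ✓.
  U = {i, k}: f^{-1}(U) = {σ} ∈ τ_X ✓.
  U = {j, k}: f^{-1}(U) = {ξ, ρ} ∉ τ_X ✗.
  U = {h, i, j}: f^{-1}(U) = {ξ, ρ, σ} ∈ τ_X ✓.
  U = {h, i, k}: f^{-1}(U) = {σ} ∈ τ_X ✓.
  U = {h, j, k}: f^{-1}(U) = {ξ, ρ} ∉ τ_X ✗.
  U = {i, j, k}: f^{-1}(U) = {ξ, ρ, σ} ∈ τ_X ✓.
  U = {h, i, j, k}: f^{-1}(U) = {ξ, ρ, σ} ∈ τ_X ✓.
Found U = {j} with f^{-1}(U) = {ξ, ρ} not in τ_X. Therefore f is NOT continuous.


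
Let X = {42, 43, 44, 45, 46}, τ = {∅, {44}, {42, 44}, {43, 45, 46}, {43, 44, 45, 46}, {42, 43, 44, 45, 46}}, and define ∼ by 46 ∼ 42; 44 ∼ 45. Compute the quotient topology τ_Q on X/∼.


X/∼ = {[42=46], [43], [44=45]}; |τ_Q| = 2.

Equivalence classes: [42=46], [43], [44=45].
Quotient map π: X → X/∼ sends 42 ↦ [42=46], 43 ↦ [43], 44 ↦ [44=45], 45 ↦ [44=45], 46 ↦ [42=46].
For each subset V ⊆ X/∼, compute π^{-1}(V) ⊆ X and check whether π^{-1}(V) ∈ τ. V is open in τ_Q iff π^{-1}(V) ∈ τ.
  V = {}: π^{-1}(V) = ∅ ∈ τ ✓.
  V = {[42=46]}: π^{-1}(V) = {42, 46} ∉ τ ✗.
  V = {[43]}: π^{-1}(V) = {43} ∉ τ ✗.
  V = {[42=46], [43]}: π^{-1}(V) = {42, 43, 46} ∉ τ ✗.
  V = {[44=45]}: π^{-1}(V) = {44, 45} ∉ τ ✗.
  V = {[42=46], [44=45]}: π^{-1}(V) = {42, 44, 45, 46} ∉ τ ✗.
  V = {[43], [44=45]}: π^{-1}(V) = {43, 44, 45} ∉ τ ✗.
  V = {[42=46], [43], [44=45]}: π^{-1}(V) = {42, 43, 44, 45, 46} ∈ τ ✓.
Open sets in the quotient: τ_Q = {{}, {[42=46], [43], [44=45]}} (2 elements).


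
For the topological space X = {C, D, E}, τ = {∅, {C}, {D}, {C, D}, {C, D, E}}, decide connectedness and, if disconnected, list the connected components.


(X, τ) is connected.

Find clopen sets (U ∈ τ with X ∖ U ∈ τ):
  U = ∅, X ∖ U = {C, D, E} — both open, so U is clopen.
  U = {C, D, E}, X ∖ U = ∅ — both open, so U is clopen.
Only trivial clopens (∅ and X) exist, so (X, τ) is connected.
Compute connected components by grouping points that agree on all clopens:
  component: {C, D, E}


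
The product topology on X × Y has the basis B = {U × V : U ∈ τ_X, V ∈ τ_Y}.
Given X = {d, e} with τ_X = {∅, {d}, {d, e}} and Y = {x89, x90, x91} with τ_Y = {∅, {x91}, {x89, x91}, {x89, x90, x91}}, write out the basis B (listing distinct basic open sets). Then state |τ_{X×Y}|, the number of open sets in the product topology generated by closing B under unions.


Basis B = {∅ × ∅, {d} × {x91}, {d} × {x89, x91}, {d, e} × {x91}, {d} × {x89, x90, x91}, {d, e} × {x89, x91}, {d, e} × {x89, x90, x91}}; |τ_{X×Y}| = 10.

Enumerate products U × V with U ∈ τ_X, V ∈ τ_Y (deduplicated):
  ∅ × ∅ = {} (∅)
  {d} × {x91} = {(d,x91)}
  {d} × {x89, x91} = {(d,x89), (d,x91)}
  {d, e} × {x91} = {(d,x91), (e,x91)}
  {d} × {x89, x90, x91} = {(d,x89), (d,x90), (d,x91)}
  {d, e} × {x89, x91} = {(d,x89), (d,x91), (e,x89), (e,x91)}
  {d, e} × {x89, x90, x91} = {(d,x89), (d,x90), (d,x91), (e,x89), (e,x90), (e,x91)}
These 7 distinct sets form the basis B.
Close under arbitrary unions to get τ_{X×Y}; counting gives |τ_{X×Y}| = 10.


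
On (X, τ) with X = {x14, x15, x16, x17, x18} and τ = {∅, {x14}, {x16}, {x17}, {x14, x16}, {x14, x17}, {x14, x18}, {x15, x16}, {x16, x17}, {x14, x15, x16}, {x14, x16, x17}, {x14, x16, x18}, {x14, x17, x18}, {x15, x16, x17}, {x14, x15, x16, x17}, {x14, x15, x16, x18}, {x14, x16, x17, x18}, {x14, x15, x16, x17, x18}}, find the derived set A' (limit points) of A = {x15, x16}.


A' = {x15}

For each x ∈ X, list the open sets U ∈ τ with x ∈ U, then check whether U ∩ (A ∖ {x}) ≠ ∅ for every such U.
  x = x14: open {x14} ∋ x has {x14} ∩ (A ∖ {x14}) = ∅, so x is NOT a limit point.
  x = x15: opens ∋ x are {x15, x16}, {x14, x15, x16}, {x15, x16, x17}, {x14, x15, x16, x17}, {x14, x15, x16, x18}, {x14, x15, x16, x17, x18}; each meets A ∖ {x15}, so x IS a limit point.
  x = x16: open {x16} ∋ x has {x16} ∩ (A ∖ {x16}) = ∅, so x is NOT a limit point.
  x = x17: open {x17} ∋ x has {x17} ∩ (A ∖ {x17}) = ∅, so x is NOT a limit point.
  x = x18: open {x14, x18} ∋ x has {x14, x18} ∩ (A ∖ {x18}) = ∅, so x is NOT a limit point.
Collecting: A' = {x15}.


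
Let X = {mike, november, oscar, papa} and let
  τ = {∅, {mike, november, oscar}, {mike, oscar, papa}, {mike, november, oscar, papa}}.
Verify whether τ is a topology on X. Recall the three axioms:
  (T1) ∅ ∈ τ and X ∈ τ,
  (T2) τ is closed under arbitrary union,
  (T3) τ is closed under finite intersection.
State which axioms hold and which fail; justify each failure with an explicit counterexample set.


τ is NOT a topology on X.

Axiom (T1): ∅ ∈ τ? Yes; X ∈ τ? Yes.
Axiom (T2/T3): check pairwise unions and intersections of members of τ.
Counterexample for (T3): {mike, november, oscar} ∩ {mike, oscar, papa} = {mike, oscar} ∉ τ. Therefore τ is NOT a topology.


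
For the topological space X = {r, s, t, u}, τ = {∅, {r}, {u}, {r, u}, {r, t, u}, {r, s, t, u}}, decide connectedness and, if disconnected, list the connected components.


(X, τ) is connected.

Find clopen sets (U ∈ τ with X ∖ U ∈ τ):
  U = ∅, X ∖ U = {r, s, t, u} — both open, so U is clopen.
  U = {r, s, t, u}, X ∖ U = ∅ — both open, so U is clopen.
Only trivial clopens (∅ and X) exist, so (X, τ) is connected.
Compute connected components by grouping points that agree on all clopens:
  component: {r, s, t, u}


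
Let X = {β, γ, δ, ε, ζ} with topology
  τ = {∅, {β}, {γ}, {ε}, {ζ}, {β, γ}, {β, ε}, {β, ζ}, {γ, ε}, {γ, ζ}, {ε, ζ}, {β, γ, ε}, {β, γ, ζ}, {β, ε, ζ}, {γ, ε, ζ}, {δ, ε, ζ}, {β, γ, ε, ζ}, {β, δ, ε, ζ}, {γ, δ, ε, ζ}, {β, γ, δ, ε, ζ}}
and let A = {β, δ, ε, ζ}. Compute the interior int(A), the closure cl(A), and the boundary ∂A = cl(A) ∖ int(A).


int(A) = {β, δ, ε, ζ}, cl(A) = {β, δ, ε, ζ}, ∂A = ∅.

Closed sets in (X, τ) are complements of opens:
  closed(X, τ) = {∅, {β}, {γ}, {δ}, {β, γ}, {β, δ}, {γ, δ}, {δ, ε}, {δ, ζ}, {β, γ, δ}, {β, δ, ε}, {β, δ, ζ}, {γ, δ, ε}, {γ, δ, ζ}, {δ, ε, ζ}, {β, γ, δ, ε}, {β, γ, δ, ζ}, {β, δ, ε, ζ}, {γ, δ, ε, ζ}, {β, γ, δ, ε, ζ}}.
int(A) = ⋃ {U ∈ τ : U ⊆ A}. Opens contained in A: ∅, {β}, {ε}, {ζ}, {β, ε}, {β, ζ}, {ε, ζ}, {β, ε, ζ}, {δ, ε, ζ}, {β, δ, ε, ζ}.
Taking the union of these: int(A) = {β, δ, ε, ζ}.
cl(A) = ⋂ {C closed : A ⊆ C}. Closed sets containing A: {β, δ, ε, ζ}, {β, γ, δ, ε, ζ}.
Intersecting these: cl(A) = {β, δ, ε, ζ}.
∂A = cl(A) ∖ int(A) = {β, δ, ε, ζ} ∖ {β, δ, ε, ζ} = ∅.


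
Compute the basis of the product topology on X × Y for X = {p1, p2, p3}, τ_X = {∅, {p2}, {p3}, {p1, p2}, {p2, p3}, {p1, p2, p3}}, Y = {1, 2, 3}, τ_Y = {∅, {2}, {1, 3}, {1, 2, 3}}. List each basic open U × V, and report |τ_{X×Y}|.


Basis B = {∅ × ∅, {p2} × {2}, {p3} × {2}, {p1, p2} × {2}, {p2} × {1, 3}, {p2, p3} × {2}, {p3} × {1, 3}, {p1, p2, p3} × {2}, {p2} × {1, 2, 3}, {p3} × {1, 2, 3}, {p1, p2} × {1, 3}, {p2, p3} × {1, 3}, {p1, p2} × {1, 2, 3}, {p1, p2, p3} × {1, 3}, {p2, p3} × {1, 2, 3}, {p1, p2, p3} × {1, 2, 3}}; |τ_{X×Y}| = 36.

Enumerate products U × V with U ∈ τ_X, V ∈ τ_Y (deduplicated):
  ∅ × ∅ = {} (∅)
  {p2} × {2} = {(p2,2)}
  {p3} × {2} = {(p3,2)}
  {p1, p2} × {2} = {(p1,2), (p2,2)}
  {p2} × {1, 3} = {(p2,1), (p2,3)}
  {p2, p3} × {2} = {(p2,2), (p3,2)}
  {p3} × {1, 3} = {(p3,1), (p3,3)}
  {p1, p2, p3} × {2} = {(p1,2), (p2,2), (p3,2)}
  {p2} × {1, 2, 3} = {(p2,1), (p2,2), (p2,3)}
  {p3} × {1, 2, 3} = {(p3,1), (p3,2), (p3,3)}
  {p1, p2} × {1, 3} = {(p1,1), (p1,3), (p2,1), (p2,3)}
  {p2, p3} × {1, 3} = {(p2,1), (p2,3), (p3,1), (p3,3)}
  {p1, p2} × {1, 2, 3} = {(p1,1), (p1,2), (p1,3), (p2,1), (p2,2), (p2,3)}
  {p1, p2, p3} × {1, 3} = {(p1,1), (p1,3), (p2,1), (p2,3), (p3,1), (p3,3)}
  {p2, p3} × {1, 2, 3} = {(p2,1), (p2,2), (p2,3), (p3,1), (p3,2), (p3,3)}
  {p1, p2, p3} × {1, 2, 3} = {(p1,1), (p1,2), (p1,3), (p2,1), (p2,2), (p2,3), (p3,1), (p3,2), (p3,3)}
These 16 distinct sets form the basis B.
Close under arbitrary unions to get τ_{X×Y}; counting gives |τ_{X×Y}| = 36.


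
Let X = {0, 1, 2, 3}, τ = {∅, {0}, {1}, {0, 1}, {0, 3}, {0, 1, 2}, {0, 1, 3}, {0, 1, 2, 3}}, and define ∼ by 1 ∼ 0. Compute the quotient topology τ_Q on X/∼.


X/∼ = {[0=1], [2], [3]}; |τ_Q| = 5.

Equivalence classes: [0=1], [2], [3].
Quotient map π: X → X/∼ sends 0 ↦ [0=1], 1 ↦ [0=1], 2 ↦ [2], 3 ↦ [3].
For each subset V ⊆ X/∼, compute π^{-1}(V) ⊆ X and check whether π^{-1}(V) ∈ τ. V is open in τ_Q iff π^{-1}(V) ∈ τ.
  V = {}: π^{-1}(V) = ∅ ∈ τ ✓.
  V = {[0=1]}: π^{-1}(V) = {0, 1} ∈ τ ✓.
  V = {[2]}: π^{-1}(V) = {2} ∉ τ ✗.
  V = {[0=1], [2]}: π^{-1}(V) = {0, 1, 2} ∈ τ ✓.
  V = {[3]}: π^{-1}(V) = {3} ∉ τ ✗.
  V = {[0=1], [3]}: π^{-1}(V) = {0, 1, 3} ∈ τ ✓.
  V = {[2], [3]}: π^{-1}(V) = {2, 3} ∉ τ ✗.
  V = {[0=1], [2], [3]}: π^{-1}(V) = {0, 1, 2, 3} ∈ τ ✓.
Open sets in the quotient: τ_Q = {{}, {[0=1]}, {[0=1], [2]}, {[0=1], [3]}, {[0=1], [2], [3]}} (5 elements).


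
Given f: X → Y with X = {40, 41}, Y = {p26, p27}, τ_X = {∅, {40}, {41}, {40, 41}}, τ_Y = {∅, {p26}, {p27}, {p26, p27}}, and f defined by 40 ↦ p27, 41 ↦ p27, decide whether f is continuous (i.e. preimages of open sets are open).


f IS continuous.

Compute f^{-1}(U) for each U ∈ τ_Y:
  U = ∅: f^{-1}(U) = ∅ ∈ τ_X ✓.
  U = {p26}: f^{-1}(U) = ∅ ∈ τ_X ✓.
  U = {p27}: f^{-1}(U) = {40, 41} ∈ τ_X ✓.
  U = {p26, p27}: f^{-1}(U) = {40, 41} ∈ τ_X ✓.
Every preimage lies in τ_X, so f IS continuous.


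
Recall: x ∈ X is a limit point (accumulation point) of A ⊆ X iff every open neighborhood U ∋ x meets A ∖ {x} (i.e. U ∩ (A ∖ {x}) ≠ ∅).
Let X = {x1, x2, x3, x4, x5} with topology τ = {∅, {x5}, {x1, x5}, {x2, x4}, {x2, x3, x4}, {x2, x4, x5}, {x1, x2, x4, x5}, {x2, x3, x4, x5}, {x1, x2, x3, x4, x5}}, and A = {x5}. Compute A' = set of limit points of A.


A' = {x1}

For each x ∈ X, list the open sets U ∈ τ with x ∈ U, then check whether U ∩ (A ∖ {x}) ≠ ∅ for every such U.
  x = x1: opens ∋ x are {x1, x5}, {x1, x2, x4, x5}, {x1, x2, x3, x4, x5}; each meets A ∖ {x1}, so x IS a limit point.
  x = x2: open {x2, x4} ∋ x has {x2, x4} ∩ (A ∖ {x2}) = ∅, so x is NOT a limit point.
  x = x3: open {x2, x3, x4} ∋ x has {x2, x3, x4} ∩ (A ∖ {x3}) = ∅, so x is NOT a limit point.
  x = x4: open {x2, x4} ∋ x has {x2, x4} ∩ (A ∖ {x4}) = ∅, so x is NOT a limit point.
  x = x5: open {x5} ∋ x has {x5} ∩ (A ∖ {x5}) = ∅, so x is NOT a limit point.
Collecting: A' = {x1}.


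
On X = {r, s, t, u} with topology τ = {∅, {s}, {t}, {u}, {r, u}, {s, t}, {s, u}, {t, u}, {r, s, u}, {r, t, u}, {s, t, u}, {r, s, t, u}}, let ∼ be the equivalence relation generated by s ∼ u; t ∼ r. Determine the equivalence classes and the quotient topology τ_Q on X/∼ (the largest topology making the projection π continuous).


X/∼ = {[r=t], [s=u]}; |τ_Q| = 3.

Equivalence classes: [r=t], [s=u].
Quotient map π: X → X/∼ sends r ↦ [r=t], s ↦ [s=u], t ↦ [r=t], u ↦ [s=u].
For each subset V ⊆ X/∼, compute π^{-1}(V) ⊆ X and check whether π^{-1}(V) ∈ τ. V is open in τ_Q iff π^{-1}(V) ∈ τ.
  V = {}: π^{-1}(V) = ∅ ∈ τ ✓.
  V = {[r=t]}: π^{-1}(V) = {r, t} ∉ τ ✗.
  V = {[s=u]}: π^{-1}(V) = {s, u} ∈ τ ✓.
  V = {[r=t], [s=u]}: π^{-1}(V) = {r, s, t, u} ∈ τ ✓.
Open sets in the quotient: τ_Q = {{}, {[s=u]}, {[r=t], [s=u]}} (3 elements).


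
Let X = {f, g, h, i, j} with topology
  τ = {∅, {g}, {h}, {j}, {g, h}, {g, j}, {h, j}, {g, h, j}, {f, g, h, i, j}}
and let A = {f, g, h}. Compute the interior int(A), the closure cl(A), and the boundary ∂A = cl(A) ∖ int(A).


int(A) = {g, h}, cl(A) = {f, g, h, i}, ∂A = {f, i}.

Closed sets in (X, τ) are complements of opens:
  closed(X, τ) = {∅, {f, i}, {f, g, i}, {f, h, i}, {f, i, j}, {f, g, h, i}, {f, g, i, j}, {f, h, i, j}, {f, g, h, i, j}}.
int(A) = ⋃ {U ∈ τ : U ⊆ A}. Opens contained in A: ∅, {g}, {h}, {g, h}.
Taking the union of these: int(A) = {g, h}.
cl(A) = ⋂ {C closed : A ⊆ C}. Closed sets containing A: {f, g, h, i}, {f, g, h, i, j}.
Intersecting these: cl(A) = {f, g, h, i}.
∂A = cl(A) ∖ int(A) = {f, g, h, i} ∖ {g, h} = {f, i}.


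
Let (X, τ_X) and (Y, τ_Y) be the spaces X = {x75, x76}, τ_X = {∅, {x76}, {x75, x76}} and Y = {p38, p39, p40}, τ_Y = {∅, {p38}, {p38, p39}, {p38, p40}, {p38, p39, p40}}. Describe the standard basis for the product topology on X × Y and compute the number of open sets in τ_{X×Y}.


Basis B = {∅ × ∅, {x76} × {p38}, {x75, x76} × {p38}, {x76} × {p38, p39}, {x76} × {p38, p40}, {x76} × {p38, p39, p40}, {x75, x76} × {p38, p39}, {x75, x76} × {p38, p40}, {x75, x76} × {p38, p39, p40}}; |τ_{X×Y}| = 14.

Enumerate products U × V with U ∈ τ_X, V ∈ τ_Y (deduplicated):
  ∅ × ∅ = {} (∅)
  {x76} × {p38} = {(x76,p38)}
  {x75, x76} × {p38} = {(x75,p38), (x76,p38)}
  {x76} × {p38, p39} = {(x76,p38), (x76,p39)}
  {x76} × {p38, p40} = {(x76,p38), (x76,p40)}
  {x76} × {p38, p39, p40} = {(x76,p38), (x76,p39), (x76,p40)}
  {x75, x76} × {p38, p39} = {(x75,p38), (x75,p39), (x76,p38), (x76,p39)}
  {x75, x76} × {p38, p40} = {(x75,p38), (x75,p40), (x76,p38), (x76,p40)}
  {x75, x76} × {p38, p39, p40} = {(x75,p38), (x75,p39), (x75,p40), (x76,p38), (x76,p39), (x76,p40)}
These 9 distinct sets form the basis B.
Close under arbitrary unions to get τ_{X×Y}; counting gives |τ_{X×Y}| = 14.


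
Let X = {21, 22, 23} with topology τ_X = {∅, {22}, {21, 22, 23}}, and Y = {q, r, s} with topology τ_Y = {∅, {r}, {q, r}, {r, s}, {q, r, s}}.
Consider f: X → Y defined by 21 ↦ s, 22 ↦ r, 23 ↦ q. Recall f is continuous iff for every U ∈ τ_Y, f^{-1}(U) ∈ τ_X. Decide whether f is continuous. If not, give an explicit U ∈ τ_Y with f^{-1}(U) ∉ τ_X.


f is NOT continuous.

Compute f^{-1}(U) for each U ∈ τ_Y:
  U = ∅: f^{-1}(U) = ∅ ∈ τ_X ✓.
  U = {r}: f^{-1}(U) = {22} ∈ τ_X ✓.
  U = {q, r}: f^{-1}(U) = {22, 23} ∉ τ_X ✗.
  U = {r, s}: f^{-1}(U) = {21, 22} ∉ τ_X ✗.
  U = {q, r, s}: f^{-1}(U) = {21, 22, 23} ∈ τ_X ✓.
Found U = {q, r} with f^{-1}(U) = {22, 23} not in τ_X. Therefore f is NOT continuous.


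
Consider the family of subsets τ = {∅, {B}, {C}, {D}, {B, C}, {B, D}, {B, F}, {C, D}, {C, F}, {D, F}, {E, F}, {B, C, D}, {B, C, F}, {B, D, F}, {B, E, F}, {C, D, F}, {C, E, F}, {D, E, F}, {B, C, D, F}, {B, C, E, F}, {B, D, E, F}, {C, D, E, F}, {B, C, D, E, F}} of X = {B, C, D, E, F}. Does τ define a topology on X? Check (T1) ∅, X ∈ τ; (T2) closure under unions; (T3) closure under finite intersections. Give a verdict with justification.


τ is NOT a topology on X.

Axiom (T1): ∅ ∈ τ? Yes; X ∈ τ? Yes.
Axiom (T2/T3): check pairwise unions and intersections of members of τ.
Counterexample for (T3): {B, F} ∩ {C, F} = {F} ∉ τ. Therefore τ is NOT a topology.


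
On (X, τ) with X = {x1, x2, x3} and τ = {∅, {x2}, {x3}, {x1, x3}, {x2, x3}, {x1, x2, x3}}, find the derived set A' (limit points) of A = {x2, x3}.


A' = {x1}

For each x ∈ X, list the open sets U ∈ τ with x ∈ U, then check whether U ∩ (A ∖ {x}) ≠ ∅ for every such U.
  x = x1: opens ∋ x are {x1, x3}, {x1, x2, x3}; each meets A ∖ {x1}, so x IS a limit point.
  x = x2: open {x2} ∋ x has {x2} ∩ (A ∖ {x2}) = ∅, so x is NOT a limit point.
  x = x3: open {x3} ∋ x has {x3} ∩ (A ∖ {x3}) = ∅, so x is NOT a limit point.
Collecting: A' = {x1}.


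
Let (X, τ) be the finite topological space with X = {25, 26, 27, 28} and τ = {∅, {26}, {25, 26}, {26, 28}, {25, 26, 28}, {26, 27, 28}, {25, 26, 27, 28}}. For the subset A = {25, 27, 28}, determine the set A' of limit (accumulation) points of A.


A' = {27}

For each x ∈ X, list the open sets U ∈ τ with x ∈ U, then check whether U ∩ (A ∖ {x}) ≠ ∅ for every such U.
  x = 25: open {25, 26} ∋ x has {25, 26} ∩ (A ∖ {25}) = ∅, so x is NOT a limit point.
  x = 26: open {26} ∋ x has {26} ∩ (A ∖ {26}) = ∅, so x is NOT a limit point.
  x = 27: opens ∋ x are {26, 27, 28}, {25, 26, 27, 28}; each meets A ∖ {27}, so x IS a limit point.
  x = 28: open {26, 28} ∋ x has {26, 28} ∩ (A ∖ {28}) = ∅, so x is NOT a limit point.
Collecting: A' = {27}.
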